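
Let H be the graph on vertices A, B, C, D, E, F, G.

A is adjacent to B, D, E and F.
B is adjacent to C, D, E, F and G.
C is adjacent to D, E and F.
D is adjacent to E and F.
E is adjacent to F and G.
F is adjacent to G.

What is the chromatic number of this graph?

B, C, D, E, F are pairwise adjacent (a clique of size 5), so at least 5 colors are needed.
5 colors suffice: A=5, B=3, C=5, D=4, E=2, F=1, G=4. Each edge has distinct colors on its endpoints.

5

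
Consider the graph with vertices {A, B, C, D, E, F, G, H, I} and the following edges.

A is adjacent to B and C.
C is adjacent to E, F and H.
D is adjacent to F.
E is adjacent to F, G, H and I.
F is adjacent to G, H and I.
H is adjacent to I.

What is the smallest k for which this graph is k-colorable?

C, E, F, H are pairwise adjacent (a clique of size 4), so at least 4 colors are needed.
4 colors suffice: A=red, B=blue, C=green, D=blue, E=blue, F=red, G=green, H=yellow, I=green. Every edge joins two different colors.

4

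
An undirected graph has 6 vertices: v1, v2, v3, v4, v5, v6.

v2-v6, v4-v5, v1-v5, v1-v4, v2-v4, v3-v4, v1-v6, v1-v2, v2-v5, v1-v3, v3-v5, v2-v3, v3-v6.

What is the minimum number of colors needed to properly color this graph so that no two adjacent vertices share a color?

5

v1, v2, v3, v4, v5 are pairwise adjacent (a clique of size 5), so at least 5 colors are needed.
5 colors suffice: v1=2, v2=3, v3=1, v4=5, v5=4, v6=4. Each edge has distinct colors on its endpoints.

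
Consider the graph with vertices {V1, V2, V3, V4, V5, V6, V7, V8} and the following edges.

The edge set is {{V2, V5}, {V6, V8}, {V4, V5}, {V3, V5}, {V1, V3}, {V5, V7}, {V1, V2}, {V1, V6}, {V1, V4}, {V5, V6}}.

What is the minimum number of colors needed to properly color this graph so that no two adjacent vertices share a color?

V4 and V5 are adjacent, so at least 2 colors are needed.
2 colors suffice: V1=1, V2=2, V3=2, V4=2, V5=1, V6=2, V7=2, V8=1. Each edge has distinct colors on its endpoints.

2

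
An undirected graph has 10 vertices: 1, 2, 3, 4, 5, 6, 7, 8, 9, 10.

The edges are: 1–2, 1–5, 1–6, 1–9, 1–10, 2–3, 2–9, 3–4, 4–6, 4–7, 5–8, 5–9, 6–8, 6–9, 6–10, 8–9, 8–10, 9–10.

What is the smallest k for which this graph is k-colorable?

1, 6, 9, 10 are mutually adjacent (a clique of size 4), so at least 4 colors are needed.
A valid assignment using 4 colors: 1=b, 2=c, 3=b, 4=a, 5=c, 6=c, 7=b, 8=b, 9=a, 10=d. Each edge has distinct colors on its endpoints.

4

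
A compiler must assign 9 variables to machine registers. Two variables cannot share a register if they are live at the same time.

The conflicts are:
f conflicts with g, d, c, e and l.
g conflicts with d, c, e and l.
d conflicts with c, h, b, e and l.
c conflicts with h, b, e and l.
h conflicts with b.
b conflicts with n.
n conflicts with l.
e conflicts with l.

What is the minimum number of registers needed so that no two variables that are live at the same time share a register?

6

f, g, d, c, e, l are mutually in conflict, so at least 6 registers are needed.
6 registers suffice: register 1 → {d, n}; register 2 → {c}; register 3 → {b, l}; register 4 → {h, e}; register 5 → {f}; register 6 → {g}. No two conflicting variables share a register.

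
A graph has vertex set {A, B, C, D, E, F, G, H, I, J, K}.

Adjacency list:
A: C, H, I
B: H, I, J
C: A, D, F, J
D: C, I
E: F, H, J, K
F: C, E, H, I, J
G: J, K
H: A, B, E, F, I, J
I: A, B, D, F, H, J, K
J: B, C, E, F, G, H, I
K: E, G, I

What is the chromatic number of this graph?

B, H, I, J are pairwise adjacent (a clique of size 4), so at least 4 colors are needed.
4 colors suffice: color 1 → {A, D, J, K}; color 2 → {C, E, G, I}; color 3 → {H}; color 4 → {B, F}. Each edge has distinct colors on its endpoints.

4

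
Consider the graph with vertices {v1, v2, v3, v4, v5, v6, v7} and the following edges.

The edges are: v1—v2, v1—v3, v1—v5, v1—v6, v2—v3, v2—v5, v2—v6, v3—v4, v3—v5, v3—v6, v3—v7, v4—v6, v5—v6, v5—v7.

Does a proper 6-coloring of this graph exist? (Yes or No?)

Yes

The chromatic number is 5. v1, v2, v3, v5, v6 are pairwise adjacent (a clique of size 5), so at least 5 colors are needed.
5 colors suffice: color 1 → {v3}; color 2 → {v6, v7}; color 3 → {v4, v5}; color 4 → {v2}; color 5 → {v1}.
Since 6 ≥ 5, a proper 6-coloring certainly exists.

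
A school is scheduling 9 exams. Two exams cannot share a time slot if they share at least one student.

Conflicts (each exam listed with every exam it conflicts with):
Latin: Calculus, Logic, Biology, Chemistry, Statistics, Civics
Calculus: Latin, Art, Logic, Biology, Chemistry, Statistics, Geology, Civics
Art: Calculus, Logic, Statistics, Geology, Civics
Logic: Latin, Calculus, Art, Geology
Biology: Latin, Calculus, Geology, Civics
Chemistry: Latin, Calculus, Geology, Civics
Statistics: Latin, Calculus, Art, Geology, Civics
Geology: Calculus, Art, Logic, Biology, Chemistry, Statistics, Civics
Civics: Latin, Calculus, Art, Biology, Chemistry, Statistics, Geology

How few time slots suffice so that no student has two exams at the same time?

Calculus, Art, Statistics, Geology, Civics are mutually in conflict, so at least 5 time slots are needed.
5 time slots suffice: time slot 1 → {Calculus}; time slot 2 → {Latin, Geology}; time slot 3 → {Logic, Civics}; time slot 4 → {Art, Biology, Chemistry}; time slot 5 → {Statistics}. Each listed conflict is separated.

5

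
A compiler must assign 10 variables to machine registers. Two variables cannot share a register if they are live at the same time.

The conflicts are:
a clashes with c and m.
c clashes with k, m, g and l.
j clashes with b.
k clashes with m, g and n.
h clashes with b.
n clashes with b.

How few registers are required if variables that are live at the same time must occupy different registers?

c, k, m pairwise conflict, so at least 3 registers are needed.
3 registers suffice: register 1 → {c, b}; register 2 → {a, j, k, h, l}; register 3 → {m, g, n}. Each listed conflict is separated.

3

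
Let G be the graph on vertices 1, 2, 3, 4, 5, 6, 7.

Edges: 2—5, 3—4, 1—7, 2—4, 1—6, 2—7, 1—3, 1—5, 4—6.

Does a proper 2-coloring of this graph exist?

No

The cycle 6-1-5-2-4-6 has odd length 5, so it cannot be 2-colored; at least 3 colors are needed.
So 2 colors are not enough.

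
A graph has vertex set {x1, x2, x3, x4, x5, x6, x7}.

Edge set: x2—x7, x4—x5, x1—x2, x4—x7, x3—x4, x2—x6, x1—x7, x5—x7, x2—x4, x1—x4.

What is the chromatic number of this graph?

4

x1, x2, x4, x7 form a clique, so at least 4 colors are needed.
4 colors suffice: color R → {x4, x6}; color B → {x3, x7}; color G → {x2, x5}; color Y → {x1}. Each edge has distinct colors on its endpoints.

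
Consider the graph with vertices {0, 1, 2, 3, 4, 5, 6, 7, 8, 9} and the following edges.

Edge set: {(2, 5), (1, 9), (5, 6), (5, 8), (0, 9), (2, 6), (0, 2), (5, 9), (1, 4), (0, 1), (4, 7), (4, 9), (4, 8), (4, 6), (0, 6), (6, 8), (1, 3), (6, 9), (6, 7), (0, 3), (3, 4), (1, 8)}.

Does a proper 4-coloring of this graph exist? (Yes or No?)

Yes

The chromatic number is 3. 5, 6, 9 form a triangle, so at least 3 colors are needed.
One proper 3-coloring: 0=b, 1=a, 2=c, 3=c, 4=b, 5=b, 6=a, 7=c, 8=c, 9=c.
Since 4 ≥ 3, a proper 4-coloring certainly exists.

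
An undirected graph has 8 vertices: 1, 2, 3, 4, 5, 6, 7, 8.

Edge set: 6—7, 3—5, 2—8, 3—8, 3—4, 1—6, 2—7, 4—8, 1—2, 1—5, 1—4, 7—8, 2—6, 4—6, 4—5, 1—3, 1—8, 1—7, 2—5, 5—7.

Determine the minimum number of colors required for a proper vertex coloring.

4

1, 2, 5, 7 are mutually adjacent (a clique of size 4), so at least 4 colors are needed.
4 colors suffice: color a → {1}; color b → {5, 6, 8}; color c → {4, 7}; color d → {2, 3}. No two adjacent vertices share a color.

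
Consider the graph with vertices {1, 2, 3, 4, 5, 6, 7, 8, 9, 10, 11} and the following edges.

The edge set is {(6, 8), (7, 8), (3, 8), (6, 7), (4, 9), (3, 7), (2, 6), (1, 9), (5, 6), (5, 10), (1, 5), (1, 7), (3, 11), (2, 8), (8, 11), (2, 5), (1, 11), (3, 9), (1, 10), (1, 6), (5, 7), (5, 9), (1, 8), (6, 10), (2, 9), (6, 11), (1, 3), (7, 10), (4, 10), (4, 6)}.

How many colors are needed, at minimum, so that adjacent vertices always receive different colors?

1, 5, 6, 7, 10 form a clique, so at least 5 colors are needed.
5 colors suffice: 1=blue, 2=blue, 3=purple, 4=blue, 5=green, 6=red, 7=yellow, 8=green, 9=red, 10=purple, 11=yellow. Each edge has distinct colors on its endpoints.

5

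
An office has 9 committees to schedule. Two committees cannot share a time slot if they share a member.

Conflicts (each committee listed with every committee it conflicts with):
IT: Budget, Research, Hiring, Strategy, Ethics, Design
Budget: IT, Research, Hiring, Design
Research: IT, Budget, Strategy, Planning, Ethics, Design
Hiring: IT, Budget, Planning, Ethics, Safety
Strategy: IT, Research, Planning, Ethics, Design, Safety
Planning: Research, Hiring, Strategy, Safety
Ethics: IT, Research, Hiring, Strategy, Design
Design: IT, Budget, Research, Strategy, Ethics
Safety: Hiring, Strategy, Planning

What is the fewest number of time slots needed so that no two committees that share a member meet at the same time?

IT, Research, Strategy, Ethics, Design pairwise conflict, so at least 5 time slots are needed.
5 time slots suffice: time slot 1 → {Hiring, Strategy}; time slot 2 → {Research, Safety}; time slot 3 → {IT, Planning}; time slot 4 → {Design}; time slot 5 → {Budget, Ethics}. Each listed conflict is separated.

5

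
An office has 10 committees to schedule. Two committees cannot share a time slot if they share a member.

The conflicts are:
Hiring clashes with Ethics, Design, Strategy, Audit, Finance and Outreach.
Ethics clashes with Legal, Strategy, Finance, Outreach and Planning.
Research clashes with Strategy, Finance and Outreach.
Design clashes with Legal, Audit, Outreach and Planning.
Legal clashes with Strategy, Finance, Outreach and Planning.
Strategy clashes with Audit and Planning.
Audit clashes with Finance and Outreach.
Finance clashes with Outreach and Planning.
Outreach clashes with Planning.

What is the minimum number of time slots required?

5

Ethics, Legal, Finance, Outreach, Planning are mutually in conflict, so at least 5 time slots are needed.
A valid assignment using 5 time slots: Hiring=3, Ethics=5, Research=3, Design=2, Legal=3, Strategy=1, Audit=4, Finance=2, Outreach=1, Planning=4. No two conflicting committees share a time slot.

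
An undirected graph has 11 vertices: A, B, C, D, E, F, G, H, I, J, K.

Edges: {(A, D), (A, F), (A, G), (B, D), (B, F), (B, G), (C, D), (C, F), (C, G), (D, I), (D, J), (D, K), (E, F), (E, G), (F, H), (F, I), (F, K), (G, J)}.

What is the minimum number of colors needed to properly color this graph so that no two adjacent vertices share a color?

A and F are adjacent, so at least 2 colors are needed.
2 colors suffice: A=blue, B=blue, C=blue, D=red, E=blue, F=red, G=red, H=blue, I=blue, J=blue, K=blue. Every edge joins two different colors.

2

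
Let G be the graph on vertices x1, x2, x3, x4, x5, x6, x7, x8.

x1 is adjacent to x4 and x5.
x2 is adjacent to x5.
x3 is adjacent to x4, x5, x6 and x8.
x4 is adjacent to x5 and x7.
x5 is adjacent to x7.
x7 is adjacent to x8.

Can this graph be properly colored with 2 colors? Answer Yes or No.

x1, x4, x5 are mutually adjacent, so at least 3 colors are needed.
So 2 colors are not enough.

No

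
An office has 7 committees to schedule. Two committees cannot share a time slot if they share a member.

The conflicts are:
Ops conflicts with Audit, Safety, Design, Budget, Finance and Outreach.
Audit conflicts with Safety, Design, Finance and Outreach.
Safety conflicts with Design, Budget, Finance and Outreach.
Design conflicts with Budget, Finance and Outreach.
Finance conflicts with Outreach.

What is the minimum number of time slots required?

Ops, Audit, Safety, Design, Finance, Outreach all conflict with each other, so at least 6 time slots are needed.
Using 6 time slots: Ops=1, Audit=6, Safety=2, Design=3, Budget=4, Finance=5, Outreach=4. No two conflicting committees share a time slot.

6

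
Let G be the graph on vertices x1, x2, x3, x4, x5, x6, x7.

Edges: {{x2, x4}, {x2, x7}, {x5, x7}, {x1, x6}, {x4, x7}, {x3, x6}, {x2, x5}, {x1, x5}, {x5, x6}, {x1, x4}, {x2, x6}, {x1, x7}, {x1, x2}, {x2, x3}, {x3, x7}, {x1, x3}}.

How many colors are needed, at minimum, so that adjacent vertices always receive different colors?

x1, x2, x4, x7 are mutually adjacent (a clique of size 4), so at least 4 colors are needed.
One proper 4-coloring: x1=2, x2=1, x3=4, x4=4, x5=4, x6=3, x7=3. Every edge joins two different colors.

4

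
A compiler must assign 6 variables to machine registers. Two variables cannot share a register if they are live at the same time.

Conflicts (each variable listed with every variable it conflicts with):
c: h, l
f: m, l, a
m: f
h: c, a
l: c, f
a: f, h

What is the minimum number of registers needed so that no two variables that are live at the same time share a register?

3

The cycle h-c-l-f-a-h has odd length 5, so it cannot be 2-colored; at least 3 registers are needed.
3 registers suffice: c=1, f=1, m=2, h=3, l=2, a=2. Every pair that conflicts lands in different registers.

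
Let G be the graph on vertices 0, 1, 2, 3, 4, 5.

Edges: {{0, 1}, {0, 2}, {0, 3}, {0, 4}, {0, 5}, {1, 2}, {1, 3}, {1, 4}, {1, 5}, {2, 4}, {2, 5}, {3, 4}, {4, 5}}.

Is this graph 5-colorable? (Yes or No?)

The chromatic number is 5. 0, 1, 2, 4, 5 are pairwise adjacent (a clique of size 5), so at least 5 colors are needed.
5 colors suffice: 0=c, 1=b, 2=d, 3=d, 4=a, 5=e.
That is already a proper 5-coloring.

Yes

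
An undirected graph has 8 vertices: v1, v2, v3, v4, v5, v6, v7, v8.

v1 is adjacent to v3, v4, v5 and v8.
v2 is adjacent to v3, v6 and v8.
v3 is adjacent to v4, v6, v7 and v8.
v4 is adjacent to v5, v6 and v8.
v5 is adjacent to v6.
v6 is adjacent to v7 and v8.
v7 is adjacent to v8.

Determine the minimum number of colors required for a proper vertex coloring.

4

v3, v6, v7, v8 are pairwise adjacent (a clique of size 4), so at least 4 colors are needed.
4 colors suffice: color R → {v3, v5}; color B → {v1, v6}; color G → {v8}; color Y → {v2, v4, v7}. Each edge has distinct colors on its endpoints.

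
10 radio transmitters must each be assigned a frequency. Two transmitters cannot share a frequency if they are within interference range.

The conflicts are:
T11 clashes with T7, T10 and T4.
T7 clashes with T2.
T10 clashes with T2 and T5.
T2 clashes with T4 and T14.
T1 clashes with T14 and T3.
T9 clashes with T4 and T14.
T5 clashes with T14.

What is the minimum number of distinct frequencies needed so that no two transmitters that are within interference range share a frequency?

T1 and T14 conflict, so at least 2 frequencies are needed.
2 frequencies suffice: frequency 1 → {T7, T10, T4, T14, T3}; frequency 2 → {T11, T2, T1, T9, T5}. Each listed conflict is separated.

2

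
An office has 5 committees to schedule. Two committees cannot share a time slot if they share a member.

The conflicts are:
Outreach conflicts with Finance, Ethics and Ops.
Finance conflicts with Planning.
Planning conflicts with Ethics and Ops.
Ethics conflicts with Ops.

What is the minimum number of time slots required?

3

Outreach, Ethics, Ops are mutually in conflict, so at least 3 time slots are needed.
A valid assignment using 3 time slots: Outreach=3, Finance=1, Planning=3, Ethics=2, Ops=1. Each listed conflict is separated.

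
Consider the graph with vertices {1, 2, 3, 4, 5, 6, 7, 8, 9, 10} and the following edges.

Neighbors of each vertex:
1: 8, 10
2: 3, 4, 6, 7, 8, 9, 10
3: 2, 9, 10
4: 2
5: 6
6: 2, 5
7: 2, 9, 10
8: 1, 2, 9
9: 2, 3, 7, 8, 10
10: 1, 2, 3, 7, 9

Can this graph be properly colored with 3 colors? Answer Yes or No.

2, 7, 9, 10 are pairwise adjacent (a clique of size 4), so at least 4 colors are needed.
So 3 colors are not enough.

No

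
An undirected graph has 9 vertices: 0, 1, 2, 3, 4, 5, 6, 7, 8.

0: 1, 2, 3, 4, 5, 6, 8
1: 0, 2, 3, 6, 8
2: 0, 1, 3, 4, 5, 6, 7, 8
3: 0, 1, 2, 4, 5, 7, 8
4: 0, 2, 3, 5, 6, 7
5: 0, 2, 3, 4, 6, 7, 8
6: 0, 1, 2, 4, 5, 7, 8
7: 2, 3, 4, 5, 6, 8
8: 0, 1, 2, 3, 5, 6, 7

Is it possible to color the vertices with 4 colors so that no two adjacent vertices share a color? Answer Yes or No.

0, 2, 5, 6, 8 form a clique, so at least 5 colors are needed.
So 4 colors are not enough.

No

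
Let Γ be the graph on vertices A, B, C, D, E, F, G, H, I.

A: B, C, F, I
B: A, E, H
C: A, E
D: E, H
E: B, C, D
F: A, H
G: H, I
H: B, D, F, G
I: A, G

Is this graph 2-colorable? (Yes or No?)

No

The cycle G-H-B-A-I-G has odd length 5, so it cannot be 2-colored; at least 3 colors are needed.
So 2 colors are not enough.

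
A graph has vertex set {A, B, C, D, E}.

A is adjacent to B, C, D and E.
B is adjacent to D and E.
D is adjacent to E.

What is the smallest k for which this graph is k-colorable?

A, B, D, E are mutually adjacent (a clique of size 4), so at least 4 colors are needed.
4 colors suffice: color red → {A}; color blue → {C, E}; color green → {D}; color yellow → {B}. Every edge joins two different colors.

4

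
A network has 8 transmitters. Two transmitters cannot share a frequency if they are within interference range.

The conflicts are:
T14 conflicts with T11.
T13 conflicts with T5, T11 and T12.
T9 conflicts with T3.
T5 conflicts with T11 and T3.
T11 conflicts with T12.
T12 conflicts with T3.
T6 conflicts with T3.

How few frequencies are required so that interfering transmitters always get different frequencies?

T13, T5, T11 are mutually in conflict, so at least 3 frequencies are needed.
3 frequencies suffice: frequency 1 → {T11, T3}; frequency 2 → {T14, T13, T9, T6}; frequency 3 → {T5, T12}. No two conflicting transmitters share a frequency.

3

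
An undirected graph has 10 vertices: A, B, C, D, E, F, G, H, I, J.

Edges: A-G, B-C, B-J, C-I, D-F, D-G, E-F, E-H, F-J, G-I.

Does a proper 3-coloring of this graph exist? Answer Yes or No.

Yes

The chromatic number is 3. The cycle I-G-D-F-J-B-C-I has odd length 7, so it cannot be 2-colored; at least 3 colors are needed.
3 colors suffice: color 1 → {C, F, G, H}; color 2 → {A, D, E, I, J}; color 3 → {B}.
That is already a proper 3-coloring.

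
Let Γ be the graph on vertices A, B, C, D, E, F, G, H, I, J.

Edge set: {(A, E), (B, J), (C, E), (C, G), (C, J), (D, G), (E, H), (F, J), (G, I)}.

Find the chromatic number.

2

C and E are adjacent, so at least 2 colors are needed.
2 colors suffice: color 1 → {E, G, J}; color 2 → {A, B, C, D, F, H, I}. No two adjacent vertices share a color.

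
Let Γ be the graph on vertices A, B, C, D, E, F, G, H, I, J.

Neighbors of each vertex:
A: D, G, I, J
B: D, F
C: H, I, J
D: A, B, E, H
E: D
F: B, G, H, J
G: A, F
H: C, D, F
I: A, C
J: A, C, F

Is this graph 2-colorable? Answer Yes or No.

No

The cycle G-F-B-D-A-G has odd length 5, so it cannot be 2-colored; at least 3 colors are needed.
So 2 colors are not enough.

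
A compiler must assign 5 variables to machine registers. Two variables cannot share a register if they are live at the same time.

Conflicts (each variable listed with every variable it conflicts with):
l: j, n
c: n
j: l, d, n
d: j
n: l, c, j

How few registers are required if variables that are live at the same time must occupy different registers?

3

l, j, n pairwise conflict, so at least 3 registers are needed.
A valid assignment using 3 registers: l=3, c=2, j=2, d=1, n=1. Every pair that conflicts lands in different registers.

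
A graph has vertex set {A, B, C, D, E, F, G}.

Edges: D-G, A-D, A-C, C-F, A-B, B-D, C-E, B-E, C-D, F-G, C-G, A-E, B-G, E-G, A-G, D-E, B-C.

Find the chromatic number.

A, B, C, D, E, G are pairwise adjacent (a clique of size 6), so at least 6 colors are needed.
6 colors suffice: color 1 → {C}; color 2 → {G}; color 3 → {D, F}; color 4 → {E}; color 5 → {A}; color 6 → {B}. No two adjacent vertices share a color.

6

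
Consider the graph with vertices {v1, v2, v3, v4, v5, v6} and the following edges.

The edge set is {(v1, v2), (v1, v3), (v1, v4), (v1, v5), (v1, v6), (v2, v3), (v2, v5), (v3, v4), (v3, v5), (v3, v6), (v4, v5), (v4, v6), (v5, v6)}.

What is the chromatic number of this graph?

5

v1, v3, v4, v5, v6 are pairwise adjacent (a clique of size 5), so at least 5 colors are needed.
5 colors suffice: v1=R, v2=Y, v3=B, v4=Y, v5=G, v6=P. Every edge joins two different colors.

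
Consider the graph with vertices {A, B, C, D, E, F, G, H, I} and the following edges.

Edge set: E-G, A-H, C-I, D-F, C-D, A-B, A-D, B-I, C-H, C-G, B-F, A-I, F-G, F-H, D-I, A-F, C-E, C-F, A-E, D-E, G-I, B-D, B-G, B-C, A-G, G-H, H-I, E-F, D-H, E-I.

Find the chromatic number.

4

A, B, F, G are mutually adjacent (a clique of size 4), so at least 4 colors are needed.
One proper 4-coloring: A=1, B=4, C=1, D=2, E=4, F=3, G=2, H=4, I=3. No two adjacent vertices share a color.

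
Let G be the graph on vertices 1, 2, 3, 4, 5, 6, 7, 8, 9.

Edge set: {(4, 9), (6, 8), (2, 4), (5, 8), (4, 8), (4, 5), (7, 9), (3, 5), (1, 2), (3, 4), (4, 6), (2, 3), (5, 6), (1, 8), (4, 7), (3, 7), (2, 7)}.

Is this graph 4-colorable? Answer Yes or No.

The chromatic number is 4. 4, 5, 6, 8 are pairwise adjacent (a clique of size 4), so at least 4 colors are needed.
4 colors suffice: color red → {1, 4}; color blue → {3, 8, 9}; color green → {5, 7}; color yellow → {2, 6}.
That is already a proper 4-coloring.

Yes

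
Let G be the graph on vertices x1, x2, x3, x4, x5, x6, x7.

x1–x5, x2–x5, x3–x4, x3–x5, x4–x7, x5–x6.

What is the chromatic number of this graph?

2

x3 and x4 are adjacent, so at least 2 colors are needed.
2 colors suffice: color red → {x4, x5}; color blue → {x1, x2, x3, x6, x7}. No two adjacent vertices share a color.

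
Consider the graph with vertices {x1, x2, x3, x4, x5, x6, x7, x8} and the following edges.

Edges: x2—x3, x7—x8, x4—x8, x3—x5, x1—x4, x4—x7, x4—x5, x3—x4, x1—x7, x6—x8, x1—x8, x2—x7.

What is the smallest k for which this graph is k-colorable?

x1, x4, x7, x8 form a clique, so at least 4 colors are needed.
4 colors suffice: x1=Y, x2=R, x3=B, x4=R, x5=G, x6=R, x7=G, x8=B. Every edge joins two different colors.

4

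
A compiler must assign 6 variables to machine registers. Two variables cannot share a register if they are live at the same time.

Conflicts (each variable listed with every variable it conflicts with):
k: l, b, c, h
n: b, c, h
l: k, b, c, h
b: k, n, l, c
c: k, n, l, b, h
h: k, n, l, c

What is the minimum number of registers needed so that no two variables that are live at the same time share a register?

4

k, l, c, h all conflict with each other, so at least 4 registers are needed.
4 registers suffice: register 1 → {c}; register 2 → {b, h}; register 3 → {k, n}; register 4 → {l}. No two conflicting variables share a register.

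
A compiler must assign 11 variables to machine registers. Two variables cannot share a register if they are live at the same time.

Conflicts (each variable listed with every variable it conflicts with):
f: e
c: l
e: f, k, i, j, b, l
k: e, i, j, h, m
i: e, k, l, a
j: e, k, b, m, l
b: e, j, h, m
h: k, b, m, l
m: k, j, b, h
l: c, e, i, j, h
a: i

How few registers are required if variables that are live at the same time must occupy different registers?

j, b, m pairwise conflict, so at least 3 registers are needed.
3 registers suffice: f=2, c=1, e=1, k=3, i=2, j=2, b=3, h=2, m=1, l=3, a=1. Each listed conflict is separated.

3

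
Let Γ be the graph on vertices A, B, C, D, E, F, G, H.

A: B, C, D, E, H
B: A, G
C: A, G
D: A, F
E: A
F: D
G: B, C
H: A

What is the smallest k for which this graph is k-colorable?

2

A and H are adjacent, so at least 2 colors are needed.
2 colors suffice: color 1 → {A, F, G}; color 2 → {B, C, D, E, H}. Every edge joins two different colors.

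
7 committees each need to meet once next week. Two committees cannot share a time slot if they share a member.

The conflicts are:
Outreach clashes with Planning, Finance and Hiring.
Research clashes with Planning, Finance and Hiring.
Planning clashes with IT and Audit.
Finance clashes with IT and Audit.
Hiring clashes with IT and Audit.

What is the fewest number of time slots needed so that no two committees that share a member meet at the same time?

Finance and Audit conflict, so at least 2 time slots are needed.
A valid assignment using 2 time slots: Outreach=2, Research=2, Planning=1, Finance=1, Hiring=1, IT=2, Audit=2. Every pair that conflicts lands in different time slots.

2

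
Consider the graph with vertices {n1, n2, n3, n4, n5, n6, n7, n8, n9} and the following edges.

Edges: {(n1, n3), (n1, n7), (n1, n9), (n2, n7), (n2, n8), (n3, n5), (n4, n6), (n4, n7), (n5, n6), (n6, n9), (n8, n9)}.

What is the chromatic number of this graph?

3

The cycle n1-n9-n6-n5-n3-n1 has odd length 5, so it cannot be 2-colored; at least 3 colors are needed.
One proper 3-coloring: n1=R, n2=R, n3=B, n4=G, n5=G, n6=R, n7=B, n8=G, n9=B. No two adjacent vertices share a color.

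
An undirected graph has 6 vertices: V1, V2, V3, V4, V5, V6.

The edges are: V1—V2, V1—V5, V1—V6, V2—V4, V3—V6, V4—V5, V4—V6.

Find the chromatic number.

2

V4 and V5 are adjacent, so at least 2 colors are needed.
A valid assignment using 2 colors: V1=1, V2=2, V3=1, V4=1, V5=2, V6=2. No two adjacent vertices share a color.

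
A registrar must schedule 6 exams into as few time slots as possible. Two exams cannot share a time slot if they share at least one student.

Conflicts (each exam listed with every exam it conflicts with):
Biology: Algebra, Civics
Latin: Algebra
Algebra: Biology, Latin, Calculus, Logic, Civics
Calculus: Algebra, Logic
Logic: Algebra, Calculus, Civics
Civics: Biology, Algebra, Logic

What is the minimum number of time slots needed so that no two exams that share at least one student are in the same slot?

3

Algebra, Logic, Civics are mutually in conflict, so at least 3 time slots are needed.
Using 3 time slots: Biology=3, Latin=2, Algebra=1, Calculus=2, Logic=3, Civics=2. Every pair that conflicts lands in different time slots.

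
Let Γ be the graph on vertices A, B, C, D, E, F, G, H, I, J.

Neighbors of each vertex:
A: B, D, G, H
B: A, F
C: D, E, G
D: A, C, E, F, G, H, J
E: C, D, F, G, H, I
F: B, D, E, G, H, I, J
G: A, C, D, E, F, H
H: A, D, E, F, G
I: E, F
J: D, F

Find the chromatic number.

5

D, E, F, G, H are pairwise adjacent (a clique of size 5), so at least 5 colors are needed.
5 colors suffice: color 1 → {A, C, F}; color 2 → {B, D, I}; color 3 → {E, J}; color 4 → {G}; color 5 → {H}. No two adjacent vertices share a color.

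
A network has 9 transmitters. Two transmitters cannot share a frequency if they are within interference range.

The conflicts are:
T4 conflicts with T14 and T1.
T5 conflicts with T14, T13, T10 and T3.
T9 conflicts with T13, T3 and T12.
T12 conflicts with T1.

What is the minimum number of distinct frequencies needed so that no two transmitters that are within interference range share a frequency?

The cycle T14-T4-T1-T12-T9-T13-T5-T14 has odd length 7, so it cannot be 2-colored; at least 3 frequencies are needed.
A valid assignment using 3 frequencies: T4=2, T5=1, T14=3, T9=1, T13=2, T10=2, T3=2, T12=2, T1=1. No two conflicting transmitters share a frequency.

3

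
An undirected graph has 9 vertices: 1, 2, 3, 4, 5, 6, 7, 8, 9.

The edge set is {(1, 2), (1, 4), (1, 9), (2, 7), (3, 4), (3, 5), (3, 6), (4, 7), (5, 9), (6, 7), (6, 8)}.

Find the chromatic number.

3

The cycle 5-3-4-1-9-5 has odd length 5, so it cannot be 2-colored; at least 3 colors are needed.
3 colors suffice: 1=b, 2=a, 3=b, 4=a, 5=a, 6=a, 7=b, 8=b, 9=c. Each edge has distinct colors on its endpoints.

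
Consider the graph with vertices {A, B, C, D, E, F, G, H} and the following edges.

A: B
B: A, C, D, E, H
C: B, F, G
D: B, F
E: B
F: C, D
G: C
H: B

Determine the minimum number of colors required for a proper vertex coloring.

B and C are adjacent, so at least 2 colors are needed.
One proper 2-coloring: A=2, B=1, C=2, D=2, E=2, F=1, G=1, H=2. Each edge has distinct colors on its endpoints.

2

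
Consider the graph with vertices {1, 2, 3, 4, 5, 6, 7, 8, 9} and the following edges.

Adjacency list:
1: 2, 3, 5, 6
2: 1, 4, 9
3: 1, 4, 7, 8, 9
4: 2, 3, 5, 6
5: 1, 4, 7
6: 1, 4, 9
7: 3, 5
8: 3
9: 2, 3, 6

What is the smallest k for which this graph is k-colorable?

2 and 9 are adjacent, so at least 2 colors are needed.
2 colors suffice: color red → {2, 3, 5, 6}; color blue → {1, 4, 7, 8, 9}. No two adjacent vertices share a color.

2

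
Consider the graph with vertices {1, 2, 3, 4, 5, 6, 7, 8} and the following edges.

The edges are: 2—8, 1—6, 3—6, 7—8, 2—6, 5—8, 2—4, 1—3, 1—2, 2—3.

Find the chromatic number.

4

1, 2, 3, 6 form a clique, so at least 4 colors are needed.
A valid assignment using 4 colors: 1=c, 2=a, 3=d, 4=b, 5=a, 6=b, 7=a, 8=b. Each edge has distinct colors on its endpoints.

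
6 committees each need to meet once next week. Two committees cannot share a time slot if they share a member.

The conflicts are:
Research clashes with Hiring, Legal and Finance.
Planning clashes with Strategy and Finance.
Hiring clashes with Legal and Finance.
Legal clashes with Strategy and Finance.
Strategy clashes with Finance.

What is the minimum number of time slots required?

4

Research, Hiring, Legal, Finance pairwise conflict, so at least 4 time slots are needed.
4 time slots suffice: Research=4, Planning=2, Hiring=3, Legal=2, Strategy=3, Finance=1. Every pair that conflicts lands in different time slots.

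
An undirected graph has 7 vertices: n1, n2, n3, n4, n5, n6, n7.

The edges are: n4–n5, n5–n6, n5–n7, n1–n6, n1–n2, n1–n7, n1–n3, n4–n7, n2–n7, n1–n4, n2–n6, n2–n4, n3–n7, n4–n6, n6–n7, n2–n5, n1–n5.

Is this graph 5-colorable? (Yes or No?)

n1, n2, n4, n5, n6, n7 are pairwise adjacent (a clique of size 6), so at least 6 colors are needed.
So 5 colors are not enough.

No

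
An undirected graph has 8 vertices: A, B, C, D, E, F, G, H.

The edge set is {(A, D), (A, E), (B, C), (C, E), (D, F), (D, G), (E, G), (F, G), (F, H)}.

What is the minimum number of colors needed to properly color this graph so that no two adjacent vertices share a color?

D, F, G are mutually adjacent, so at least 3 colors are needed.
3 colors suffice: A=blue, B=red, C=blue, D=green, E=red, F=red, G=blue, H=blue. Every edge joins two different colors.

3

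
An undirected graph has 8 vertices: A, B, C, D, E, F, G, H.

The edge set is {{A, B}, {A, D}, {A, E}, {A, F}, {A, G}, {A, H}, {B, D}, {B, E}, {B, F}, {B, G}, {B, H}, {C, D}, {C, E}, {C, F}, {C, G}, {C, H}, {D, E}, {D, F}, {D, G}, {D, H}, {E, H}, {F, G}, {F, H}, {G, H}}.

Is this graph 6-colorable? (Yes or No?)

Yes

The chromatic number is 6. A, B, D, F, G, H are pairwise adjacent (a clique of size 6), so at least 6 colors are needed.
One proper 6-coloring: A=5, B=3, C=3, D=1, E=4, F=6, G=4, H=2.
That is already a proper 6-coloring.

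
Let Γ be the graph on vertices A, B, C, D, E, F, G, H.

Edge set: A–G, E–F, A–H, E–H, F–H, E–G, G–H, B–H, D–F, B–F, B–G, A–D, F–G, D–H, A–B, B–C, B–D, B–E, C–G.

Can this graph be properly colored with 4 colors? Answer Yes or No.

No

B, E, F, G, H are mutually adjacent (a clique of size 5), so at least 5 colors are needed.
So 4 colors are not enough.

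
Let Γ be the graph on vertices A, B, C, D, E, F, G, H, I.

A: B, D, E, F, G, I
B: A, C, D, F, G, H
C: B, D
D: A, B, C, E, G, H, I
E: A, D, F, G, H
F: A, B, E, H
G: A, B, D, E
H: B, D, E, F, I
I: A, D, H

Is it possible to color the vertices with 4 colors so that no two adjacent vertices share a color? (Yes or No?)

Yes

The chromatic number is 4. A, D, E, G are pairwise adjacent (a clique of size 4), so at least 4 colors are needed.
4 colors suffice: A=2, B=3, C=2, D=1, E=3, F=1, G=4, H=2, I=3.
That is already a proper 4-coloring.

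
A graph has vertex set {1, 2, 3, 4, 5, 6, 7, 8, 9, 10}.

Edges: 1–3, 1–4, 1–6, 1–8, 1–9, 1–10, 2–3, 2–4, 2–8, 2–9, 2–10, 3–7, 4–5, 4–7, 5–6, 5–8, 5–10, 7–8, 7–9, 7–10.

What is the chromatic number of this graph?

7 and 9 are adjacent, so at least 2 colors are needed.
2 colors suffice: 1=a, 2=a, 3=b, 4=b, 5=a, 6=b, 7=a, 8=b, 9=b, 10=b. Every edge joins two different colors.

2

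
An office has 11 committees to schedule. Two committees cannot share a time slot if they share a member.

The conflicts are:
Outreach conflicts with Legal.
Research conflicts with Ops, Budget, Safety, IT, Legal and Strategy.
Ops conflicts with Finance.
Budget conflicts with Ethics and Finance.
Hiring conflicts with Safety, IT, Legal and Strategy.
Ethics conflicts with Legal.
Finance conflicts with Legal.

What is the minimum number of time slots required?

Research and Strategy conflict, so at least 2 time slots are needed.
A valid assignment using 2 time slots: Outreach=1, Research=1, Ops=2, Budget=2, Hiring=1, Safety=2, Ethics=1, Finance=1, IT=2, Legal=2, Strategy=2. Each listed conflict is separated.

2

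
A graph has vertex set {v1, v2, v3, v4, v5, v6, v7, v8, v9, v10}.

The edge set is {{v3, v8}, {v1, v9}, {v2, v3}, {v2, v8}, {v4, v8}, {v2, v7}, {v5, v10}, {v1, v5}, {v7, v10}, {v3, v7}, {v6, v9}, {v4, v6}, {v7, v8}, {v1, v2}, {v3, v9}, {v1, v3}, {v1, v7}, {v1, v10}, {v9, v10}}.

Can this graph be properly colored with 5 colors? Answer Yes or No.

Yes

The chromatic number is 4. v2, v3, v7, v8 form a clique, so at least 4 colors are needed.
4 colors suffice: color 1 → {v1, v6, v8}; color 2 → {v4, v5, v7, v9}; color 3 → {v3, v10}; color 4 → {v2}.
Since 5 ≥ 4, a proper 5-coloring certainly exists.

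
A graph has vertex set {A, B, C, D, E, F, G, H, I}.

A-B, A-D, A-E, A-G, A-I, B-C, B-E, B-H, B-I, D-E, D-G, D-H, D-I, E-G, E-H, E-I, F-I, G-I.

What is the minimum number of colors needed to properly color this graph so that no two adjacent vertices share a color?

5

A, D, E, G, I form a clique, so at least 5 colors are needed.
A valid assignment using 5 colors: A=green, B=yellow, C=red, D=yellow, E=blue, F=blue, G=purple, H=red, I=red. No two adjacent vertices share a color.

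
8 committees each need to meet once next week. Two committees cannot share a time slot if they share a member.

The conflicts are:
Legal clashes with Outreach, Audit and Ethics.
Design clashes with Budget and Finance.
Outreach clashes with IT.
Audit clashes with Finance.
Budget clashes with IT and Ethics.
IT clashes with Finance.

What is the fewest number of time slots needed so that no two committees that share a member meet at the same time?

3

The cycle IT-Outreach-Legal-Audit-Finance-IT has odd length 5, so it cannot be 2-colored; at least 3 time slots are needed.
3 time slots suffice: Legal=1, Design=1, Outreach=2, Audit=3, Budget=2, IT=1, Ethics=3, Finance=2. Every pair that conflicts lands in different time slots.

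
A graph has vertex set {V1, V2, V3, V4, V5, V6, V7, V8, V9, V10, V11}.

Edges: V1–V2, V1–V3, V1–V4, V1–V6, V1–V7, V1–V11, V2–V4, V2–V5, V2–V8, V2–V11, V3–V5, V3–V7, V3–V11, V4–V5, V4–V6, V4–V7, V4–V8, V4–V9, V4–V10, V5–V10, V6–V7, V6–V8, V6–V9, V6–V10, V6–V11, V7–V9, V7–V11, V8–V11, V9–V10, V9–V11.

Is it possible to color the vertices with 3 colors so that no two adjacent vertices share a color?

No

V1, V3, V7, V11 form a clique, so at least 4 colors are needed.
So 3 colors are not enough.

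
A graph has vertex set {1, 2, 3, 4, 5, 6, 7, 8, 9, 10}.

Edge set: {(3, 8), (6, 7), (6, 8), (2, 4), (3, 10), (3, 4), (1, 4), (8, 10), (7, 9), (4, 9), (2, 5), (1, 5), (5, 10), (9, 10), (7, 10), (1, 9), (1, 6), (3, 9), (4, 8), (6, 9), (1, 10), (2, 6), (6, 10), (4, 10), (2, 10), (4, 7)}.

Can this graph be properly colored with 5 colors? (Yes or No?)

Yes

The chromatic number is 4. 1, 6, 9, 10 are mutually adjacent (a clique of size 4), so at least 4 colors are needed.
One proper 4-coloring: 1=yellow, 2=green, 3=yellow, 4=blue, 5=blue, 6=blue, 7=yellow, 8=green, 9=green, 10=red.
Since 5 ≥ 4, a proper 5-coloring certainly exists.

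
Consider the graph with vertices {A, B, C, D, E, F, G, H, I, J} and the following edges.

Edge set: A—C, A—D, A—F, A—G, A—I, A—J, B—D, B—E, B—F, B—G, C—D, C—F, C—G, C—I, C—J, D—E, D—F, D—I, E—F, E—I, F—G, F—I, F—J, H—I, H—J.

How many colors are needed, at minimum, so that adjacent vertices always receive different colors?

5

A, C, D, F, I are mutually adjacent (a clique of size 5), so at least 5 colors are needed.
5 colors suffice: color red → {F, H}; color blue → {G, I, J}; color green → {B, C}; color yellow → {D}; color purple → {A, E}. Every edge joins two different colors.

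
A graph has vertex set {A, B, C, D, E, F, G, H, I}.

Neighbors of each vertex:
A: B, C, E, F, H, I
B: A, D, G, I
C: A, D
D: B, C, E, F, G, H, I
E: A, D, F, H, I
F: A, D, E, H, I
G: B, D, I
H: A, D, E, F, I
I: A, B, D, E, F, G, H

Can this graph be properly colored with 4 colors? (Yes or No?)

No

A, E, F, H, I are mutually adjacent (a clique of size 5), so at least 5 colors are needed.
So 4 colors are not enough.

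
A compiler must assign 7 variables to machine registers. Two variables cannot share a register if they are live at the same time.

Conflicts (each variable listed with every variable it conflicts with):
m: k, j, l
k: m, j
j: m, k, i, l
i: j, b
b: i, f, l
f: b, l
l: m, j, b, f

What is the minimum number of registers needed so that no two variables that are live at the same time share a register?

m, j, l all conflict with each other, so at least 3 registers are needed.
3 registers suffice: register 1 → {k, i, l}; register 2 → {j, b}; register 3 → {m, f}. No two conflicting variables share a register.

3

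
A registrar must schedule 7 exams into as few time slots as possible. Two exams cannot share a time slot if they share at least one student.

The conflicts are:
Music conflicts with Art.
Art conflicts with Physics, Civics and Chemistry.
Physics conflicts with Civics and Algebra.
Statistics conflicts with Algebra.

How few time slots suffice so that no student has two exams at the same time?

Art, Physics, Civics pairwise conflict, so at least 3 time slots are needed.
Using 3 time slots: Music=2, Art=1, Physics=2, Civics=3, Statistics=2, Algebra=1, Chemistry=2. Every pair that conflicts lands in different time slots.

3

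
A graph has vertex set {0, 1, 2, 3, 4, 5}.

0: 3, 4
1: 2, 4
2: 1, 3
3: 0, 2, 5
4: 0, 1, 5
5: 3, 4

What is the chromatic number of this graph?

3

The cycle 1-4-0-3-2-1 has odd length 5, so it cannot be 2-colored; at least 3 colors are needed.
A valid assignment using 3 colors: 0=blue, 1=blue, 2=green, 3=red, 4=red, 5=blue. Every edge joins two different colors.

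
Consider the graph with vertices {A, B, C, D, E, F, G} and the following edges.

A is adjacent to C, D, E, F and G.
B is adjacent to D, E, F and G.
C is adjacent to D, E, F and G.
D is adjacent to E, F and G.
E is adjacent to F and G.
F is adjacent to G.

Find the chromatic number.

6

A, C, D, E, F, G form a clique, so at least 6 colors are needed.
A valid assignment using 6 colors: A=6, B=5, C=5, D=2, E=3, F=1, G=4. Every edge joins two different colors.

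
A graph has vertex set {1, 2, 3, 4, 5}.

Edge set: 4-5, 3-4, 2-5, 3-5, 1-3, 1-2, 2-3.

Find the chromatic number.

3

1, 2, 3 are mutually adjacent, so at least 3 colors are needed.
3 colors suffice: color red → {3}; color blue → {2, 4}; color green → {1, 5}. Each edge has distinct colors on its endpoints.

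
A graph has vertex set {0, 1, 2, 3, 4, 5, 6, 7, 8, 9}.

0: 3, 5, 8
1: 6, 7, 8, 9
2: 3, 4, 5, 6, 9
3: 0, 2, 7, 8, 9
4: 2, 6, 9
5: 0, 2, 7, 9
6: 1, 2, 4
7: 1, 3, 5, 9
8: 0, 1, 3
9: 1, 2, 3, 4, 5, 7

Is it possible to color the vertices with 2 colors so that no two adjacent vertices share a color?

No

0, 3, 8 are mutually adjacent, so at least 3 colors are needed.
So 2 colors are not enough.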